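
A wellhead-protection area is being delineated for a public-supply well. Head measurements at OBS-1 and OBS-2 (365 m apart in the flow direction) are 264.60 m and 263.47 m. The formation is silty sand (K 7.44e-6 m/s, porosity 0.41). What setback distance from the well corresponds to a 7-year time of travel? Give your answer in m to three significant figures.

12.4 m

Hydraulic gradient i = (264.60 − 263.47) / 365 = 1.13 / 365 = 0.003096
K = 7.44e-6 m/s × 86400 s/d = 0.6428 m/d
q = Ki = 0.6428 × 0.003096 = 0.001990 m/d
Seepage velocity v = q / n = 0.001990 / 0.41 = 0.004854 m/d
T = 7 yr × 365 = 2555 d
L = v × T = 0.004854 × 2555 = 12.40 m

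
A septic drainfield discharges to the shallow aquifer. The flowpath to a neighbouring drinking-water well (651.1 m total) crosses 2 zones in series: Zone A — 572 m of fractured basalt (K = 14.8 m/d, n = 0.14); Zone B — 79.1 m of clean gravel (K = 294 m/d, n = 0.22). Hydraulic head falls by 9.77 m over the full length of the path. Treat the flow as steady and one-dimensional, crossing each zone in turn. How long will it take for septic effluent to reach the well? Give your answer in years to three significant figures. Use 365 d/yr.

1.06 years

Continuity: the same q passes through each zone, so ΔH = q·Σ(L_j/K_j) — the zones act as resistances in series.
Σ(L/K) = 572/14.8 + 79.1/294 = 38.65 + 0.2690 = 38.92 d
q = ΔH / Σ(L/K) = 9.77 / 38.92 = 0.2510 m/d (same in every zone)
Zone A: v = q/n = 0.2510/0.14 = 1.793 m/d → t_A = 572/1.793 = 319.0 d
Zone B: v = q/n = 0.2510/0.22 = 1.141 m/d → t_B = 79.1/1.141 = 69.32 d
Total t = 319.0 + 69.32 = 388.3 d
   = 388.3 / 365 = 1.06 yr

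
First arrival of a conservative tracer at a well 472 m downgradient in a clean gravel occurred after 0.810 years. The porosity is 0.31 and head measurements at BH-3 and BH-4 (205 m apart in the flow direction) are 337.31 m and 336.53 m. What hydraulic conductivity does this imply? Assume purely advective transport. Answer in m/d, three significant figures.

130 m/d

Hydraulic gradient i = (337.31 − 336.53) / 205 = 0.78 / 205 = 0.003805
t = 0.810 years = 295.7 d
v = L / t = 472 / 295.7 = 1.596 m/d
K = v · n / i = 1.596 × 0.31 / 0.003805 = 130 m/d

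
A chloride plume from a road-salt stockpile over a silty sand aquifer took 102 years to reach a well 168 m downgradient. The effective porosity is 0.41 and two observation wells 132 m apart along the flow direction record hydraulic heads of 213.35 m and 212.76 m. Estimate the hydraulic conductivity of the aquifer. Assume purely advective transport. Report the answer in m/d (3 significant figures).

0.414 m/d

Hydraulic gradient i = (213.35 − 212.76) / 132 = 0.59 / 132 = 0.004470
t = 102 years = 37230 d
v = L / t = 168 / 37230 = 0.004512 m/d
K = v · n / i = 0.004512 × 0.41 / 0.004470 = 0.414 m/d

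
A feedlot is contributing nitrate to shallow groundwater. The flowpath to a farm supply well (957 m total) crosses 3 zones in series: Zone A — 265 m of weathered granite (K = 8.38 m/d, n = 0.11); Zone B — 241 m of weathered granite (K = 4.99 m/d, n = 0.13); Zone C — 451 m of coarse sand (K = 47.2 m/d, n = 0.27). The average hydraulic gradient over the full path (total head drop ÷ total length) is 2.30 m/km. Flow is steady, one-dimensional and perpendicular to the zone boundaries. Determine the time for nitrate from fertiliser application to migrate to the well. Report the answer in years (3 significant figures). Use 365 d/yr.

20.3 years

For zones in series the flux q is common to all zones; the equivalent conductivity is the harmonic (thickness-weighted) mean, K_eq = L_total / Σ(L_j/K_j).
Σ(L/K) = 265/8.38 + 241/4.99 + 451/47.2 = 31.62 + 48.30 + 9.555 = 89.47 d
K_eq = L_total / Σ(L/K) = 957 / 89.47 = 10.70 m/d
q = K_eq · i = 10.70 × 0.0023 = 0.02460 m/d (same in every zone)
Zone A: v = q/n = 0.02460/0.11 = 0.2236 m/d → t_A = 265/0.2236 = 1185 d
Zone B: v = q/n = 0.02460/0.13 = 0.1892 m/d → t_B = 241/0.1892 = 1274 d
Zone C: v = q/n = 0.02460/0.27 = 0.09111 m/d → t_C = 451/0.09111 = 4950 d
Total t = 1185 + 1274 + 4950 = 7408 d
   = 7408 / 365 = 20.3 yr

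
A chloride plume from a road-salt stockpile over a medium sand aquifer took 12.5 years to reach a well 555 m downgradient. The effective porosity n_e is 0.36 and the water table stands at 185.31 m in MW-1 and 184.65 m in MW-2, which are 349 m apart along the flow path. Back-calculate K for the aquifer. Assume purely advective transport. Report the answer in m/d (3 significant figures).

Hydraulic gradient i = (185.31 − 184.65) / 349 = 0.66 / 349 = 0.001891
t = 12.5 years = 4563 d
v = L / t = 555 / 4563 = 0.1216 m/d
K = v · n / i = 0.1216 × 0.36 / 0.001891 = 23.2 m/d

23.2 m/d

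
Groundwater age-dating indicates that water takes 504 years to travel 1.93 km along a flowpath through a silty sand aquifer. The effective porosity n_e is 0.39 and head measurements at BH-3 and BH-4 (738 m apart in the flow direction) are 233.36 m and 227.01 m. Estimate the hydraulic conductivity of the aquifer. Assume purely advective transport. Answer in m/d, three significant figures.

Hydraulic gradient i = (233.36 − 227.01) / 738 = 6.35 / 738 = 0.008604
t = 504 years = 184000 d
L = 1.93 km = 1930 m
v = L / t = 1930 / 184000 = 0.01049 m/d
K = v · n / i = 0.01049 × 0.39 / 0.008604 = 0.476 m/d

0.476 m/d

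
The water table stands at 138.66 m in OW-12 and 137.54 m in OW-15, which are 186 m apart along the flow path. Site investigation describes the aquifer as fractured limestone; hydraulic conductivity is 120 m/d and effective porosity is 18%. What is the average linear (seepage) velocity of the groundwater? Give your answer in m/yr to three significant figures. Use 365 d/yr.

Hydraulic gradient i = (138.66 − 137.54) / 186 = 1.12 / 186 = 0.006022
Specific discharge q = 120 × 0.006022 = 0.7226 m/d
v_s = q/n_e = 0.7226/0.18 = 4.014 m/d
   = 4.014 × 365 = 1470 m/yr

1470 m/yr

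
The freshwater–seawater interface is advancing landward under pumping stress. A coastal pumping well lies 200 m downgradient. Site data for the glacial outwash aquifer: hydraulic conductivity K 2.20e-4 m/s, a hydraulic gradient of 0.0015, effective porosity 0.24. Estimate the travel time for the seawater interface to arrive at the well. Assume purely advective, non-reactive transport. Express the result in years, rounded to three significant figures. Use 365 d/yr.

K = 2.20e-4 m/s × 86400 s/d = 19.01 m/d
Specific discharge q = 19.01 × 0.0015 = 0.02851 m/d
Seepage velocity v = q / n = 0.02851 / 0.24 = 0.1188 m/d
t = L / v = 200 / 0.1188 = 1684 d
   = 1684 / 365 = 4.61 yr

4.61 years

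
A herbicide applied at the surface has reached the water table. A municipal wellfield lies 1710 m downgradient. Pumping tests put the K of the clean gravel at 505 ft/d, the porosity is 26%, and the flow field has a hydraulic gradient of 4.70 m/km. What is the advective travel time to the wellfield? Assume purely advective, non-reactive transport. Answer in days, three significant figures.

615 days

K = 505 ft/d × 0.3048 = 153.9 m/d
Darcy flux q = K·i = 153.9 × 0.0047 = 0.7234 m/d
v_s = q/n_e = 0.7234/0.26 = 2.782 m/d
t = L / v = 1710 / 2.782 = 614.6 d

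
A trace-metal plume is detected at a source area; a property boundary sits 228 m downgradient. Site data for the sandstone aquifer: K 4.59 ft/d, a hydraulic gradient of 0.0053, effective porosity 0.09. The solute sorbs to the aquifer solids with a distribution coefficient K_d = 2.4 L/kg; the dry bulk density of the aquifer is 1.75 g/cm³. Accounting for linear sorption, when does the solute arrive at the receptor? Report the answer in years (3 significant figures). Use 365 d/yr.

361 years

K = 4.59 ft/d × 0.3048 = 1.399 m/d
q = Ki = 1.399 × 0.0053 = 0.007415 m/d
v_s = q/n_e = 0.007415/0.09 = 0.08239 m/d
Retardation R = 1 + ρ_b·K_d/n = 1 + 1.75×2.4/0.09 = 47.67
Contaminant velocity v_c = v/R = 0.08239/47.67 = 0.001728 m/d
t = L/v_c = 228/0.001728 = 131900 d
   = 131900/365 = 361 yr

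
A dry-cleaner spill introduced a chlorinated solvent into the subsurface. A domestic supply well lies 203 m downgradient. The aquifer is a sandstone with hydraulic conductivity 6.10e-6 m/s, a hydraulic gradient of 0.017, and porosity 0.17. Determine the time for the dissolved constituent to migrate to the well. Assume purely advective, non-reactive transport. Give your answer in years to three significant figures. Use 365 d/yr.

K = 6.10e-6 m/s × 86400 s/d = 0.5270 m/d
q = Ki = 0.5270 × 0.017 = 0.008960 m/d
v = Ki/n = 0.5270·0.017/0.17 = 0.05270 m/d
t = L / v = 203 / 0.05270 = 3852 d
   = 3852 / 365 = 10.6 yr

10.6 years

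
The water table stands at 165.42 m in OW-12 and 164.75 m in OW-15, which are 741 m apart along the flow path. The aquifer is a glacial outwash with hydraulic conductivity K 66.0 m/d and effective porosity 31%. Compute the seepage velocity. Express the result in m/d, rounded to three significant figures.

Hydraulic gradient i = (165.42 − 164.75) / 741 = 0.67 / 741 = 9.042e-4
q = Ki = 66.0 × 9.042e-4 = 0.05968 m/d
Average linear velocity = 0.05968 / 0.31 = 0.1925 m/d

0.193 m/d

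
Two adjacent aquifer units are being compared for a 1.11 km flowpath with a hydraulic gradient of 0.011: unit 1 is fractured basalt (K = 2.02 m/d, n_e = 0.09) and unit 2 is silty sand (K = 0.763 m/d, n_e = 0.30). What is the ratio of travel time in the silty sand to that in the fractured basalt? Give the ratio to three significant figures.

8.82

Unit 1 (fractured basalt): v = 2.02×0.011/0.09 = 0.2469 m/d, t = 1110/0.2469 = 4496 d
Unit 2 (silty sand): v = 0.763×0.011/0.30 = 0.02798 m/d, t = 1110/0.02798 = 39680 d
t(silty sand) / t(fractured basalt) = 39680/4496 = 8.82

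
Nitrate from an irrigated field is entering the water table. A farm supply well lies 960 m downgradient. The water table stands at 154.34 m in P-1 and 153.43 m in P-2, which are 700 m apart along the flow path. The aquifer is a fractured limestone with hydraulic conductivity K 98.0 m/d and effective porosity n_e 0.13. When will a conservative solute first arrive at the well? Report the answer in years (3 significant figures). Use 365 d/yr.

2.68 years

Hydraulic gradient i = (154.34 − 153.43) / 700 = 0.91 / 700 = 0.001300
Darcy flux q = K·i = 98.0 × 0.001300 = 0.1274 m/d
Seepage velocity v = q / n = 0.1274 / 0.13 = 0.9800 m/d
t = L / v = 960 / 0.9800 = 979.6 d
   = 979.6 / 365 = 2.68 yr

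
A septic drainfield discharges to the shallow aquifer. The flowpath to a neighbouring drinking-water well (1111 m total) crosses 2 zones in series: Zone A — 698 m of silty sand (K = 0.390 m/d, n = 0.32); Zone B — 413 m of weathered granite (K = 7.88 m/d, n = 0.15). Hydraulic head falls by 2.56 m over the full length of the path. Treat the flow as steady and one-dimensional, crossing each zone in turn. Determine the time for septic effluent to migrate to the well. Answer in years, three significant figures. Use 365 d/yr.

562 years

Steady 1-D flow in series ⇒ the Darcy flux q is identical in every zone and the zone head losses add (resistances L/K in series).
Σ(L/K) = 698/0.390 + 413/7.88 = 1790 + 52.41 = 1842 d
q = ΔH / Σ(L/K) = 2.56 / 1842 = 0.001390 m/d (same in every zone)
Zone A: v = q/n = 0.001390/0.32 = 0.004343 m/d → t_A = 698/0.004343 = 160700 d
Zone B: v = q/n = 0.001390/0.15 = 0.009265 m/d → t_B = 413/0.009265 = 44580 d
Total t = 160700 + 44580 = 205300 d
   = 205300 / 365 = 562 yr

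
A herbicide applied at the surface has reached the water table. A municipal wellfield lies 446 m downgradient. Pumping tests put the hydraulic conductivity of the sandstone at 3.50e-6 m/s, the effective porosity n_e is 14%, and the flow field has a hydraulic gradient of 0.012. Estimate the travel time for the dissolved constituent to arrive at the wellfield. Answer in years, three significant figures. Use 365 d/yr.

47.1 years

K = 3.50e-6 m/s × 86400 s/d = 0.3024 m/d
Specific discharge q = 0.3024 × 0.012 = 0.003629 m/d
v_s = q/n_e = 0.003629/0.14 = 0.02592 m/d
t = L / v = 446 / 0.02592 = 17210 d
   = 17210 / 365 = 47.1 yr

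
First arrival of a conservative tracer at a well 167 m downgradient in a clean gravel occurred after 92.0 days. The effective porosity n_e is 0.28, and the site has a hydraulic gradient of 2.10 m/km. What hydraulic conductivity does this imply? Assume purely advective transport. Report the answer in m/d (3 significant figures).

242 m/d

v = L / t = 167 / 92.0 = 1.815 m/d
K = v · n / i = 1.815 × 0.28 / 0.0021 = 242 m/d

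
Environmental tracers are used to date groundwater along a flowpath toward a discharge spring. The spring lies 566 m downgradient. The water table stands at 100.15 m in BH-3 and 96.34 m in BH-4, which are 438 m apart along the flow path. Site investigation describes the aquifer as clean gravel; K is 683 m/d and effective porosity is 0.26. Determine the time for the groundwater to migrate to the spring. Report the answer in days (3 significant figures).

24.8 days

Hydraulic gradient i = (100.15 − 96.34) / 438 = 3.81 / 438 = 0.008699
q = Ki = 683 × 0.008699 = 5.941 m/d
v_s = q/n_e = 5.941/0.26 = 22.85 m/d
t = L / v = 566 / 22.85 = 24.77 d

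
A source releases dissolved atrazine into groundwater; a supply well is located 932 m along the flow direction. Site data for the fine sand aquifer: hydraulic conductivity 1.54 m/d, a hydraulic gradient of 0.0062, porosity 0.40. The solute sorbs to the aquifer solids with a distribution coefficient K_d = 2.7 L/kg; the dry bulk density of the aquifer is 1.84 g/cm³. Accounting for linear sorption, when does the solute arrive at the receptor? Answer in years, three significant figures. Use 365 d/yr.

q = Ki = 1.54 × 0.0062 = 0.009548 m/d
Average linear velocity = 0.009548 / 0.40 = 0.02387 m/d
Retardation R = 1 + ρ_b·K_d/n = 1 + 1.84×2.7/0.40 = 13.42
Contaminant velocity v_c = v/R = 0.02387/13.42 = 0.001779 m/d
t = L/v_c = 932/0.001779 = 524000 d
   = 524000/365 = 1440 yr

1440 years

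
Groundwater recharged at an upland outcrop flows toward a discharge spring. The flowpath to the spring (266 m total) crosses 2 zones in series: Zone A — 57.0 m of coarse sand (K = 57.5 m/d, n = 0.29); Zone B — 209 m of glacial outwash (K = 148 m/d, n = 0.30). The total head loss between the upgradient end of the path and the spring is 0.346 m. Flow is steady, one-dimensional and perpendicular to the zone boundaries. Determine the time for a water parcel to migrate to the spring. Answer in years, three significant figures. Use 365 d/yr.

Steady 1-D flow in series ⇒ the Darcy flux q is identical in every zone and the zone head losses add (resistances L/K in series).
Σ(L/K) = 57.0/57.5 + 209/148 = 0.9913 + 1.412 = 2.403 d
q = ΔH / Σ(L/K) = 0.346 / 2.403 = 0.1440 m/d (same in every zone)
Zone A: v = q/n = 0.1440/0.29 = 0.4964 m/d → t_A = 57.0/0.4964 = 114.8 d
Zone B: v = q/n = 0.1440/0.30 = 0.4799 m/d → t_B = 209/0.4799 = 435.5 d
Total t = 114.8 + 435.5 = 550.4 d
   = 550.4 / 365 = 1.51 yr

1.51 years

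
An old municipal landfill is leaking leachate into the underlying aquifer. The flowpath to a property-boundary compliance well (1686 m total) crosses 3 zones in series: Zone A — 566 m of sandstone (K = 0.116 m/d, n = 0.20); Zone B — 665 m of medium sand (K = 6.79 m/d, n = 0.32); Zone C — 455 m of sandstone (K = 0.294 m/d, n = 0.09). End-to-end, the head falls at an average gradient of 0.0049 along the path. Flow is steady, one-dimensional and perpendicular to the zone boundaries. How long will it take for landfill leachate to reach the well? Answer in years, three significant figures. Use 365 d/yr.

794 years

Steady 1-D flow in series ⇒ the Darcy flux q is identical in every zone and the zone head losses add (resistances L/K in series).
Σ(L/K) = 566/0.116 + 665/6.79 + 455/0.294 = 4879 + 97.94 + 1548 = 6525 d
K_eq = L_total / Σ(L/K) = 1686 / 6525 = 0.2584 m/d
q = K_eq · i = 0.2584 × 0.0049 = 0.001266 m/d (same in every zone)
Zone A: v = q/n = 0.001266/0.20 = 0.006331 m/d → t_A = 566/0.006331 = 89410 d
Zone B: v = q/n = 0.001266/0.32 = 0.003957 m/d → t_B = 665/0.003957 = 168100 d
Zone C: v = q/n = 0.001266/0.09 = 0.01407 m/d → t_C = 455/0.01407 = 32340 d
Total t = 89410 + 168100 + 32340 = 289800 d
   = 289800 / 365 = 794 yr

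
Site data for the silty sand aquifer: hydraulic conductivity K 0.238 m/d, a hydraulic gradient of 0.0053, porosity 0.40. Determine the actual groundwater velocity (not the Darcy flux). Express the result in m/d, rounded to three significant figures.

q = Ki = 0.238 × 0.0053 = 0.001261 m/d
Average linear velocity = 0.001261 / 0.40 = 0.003153 m/d

0.00315 m/d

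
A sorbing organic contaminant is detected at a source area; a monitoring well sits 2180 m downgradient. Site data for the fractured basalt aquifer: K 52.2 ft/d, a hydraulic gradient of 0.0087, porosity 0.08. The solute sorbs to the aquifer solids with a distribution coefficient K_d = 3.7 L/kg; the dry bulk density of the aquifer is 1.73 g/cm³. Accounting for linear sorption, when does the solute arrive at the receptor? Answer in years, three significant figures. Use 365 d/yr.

K = 52.2 ft/d × 0.3048 = 15.91 m/d
Darcy flux q = K·i = 15.91 × 0.0087 = 0.1384 m/d
v_s = q/n_e = 0.1384/0.08 = 1.730 m/d
Retardation R = 1 + ρ_b·K_d/n = 1 + 1.73×3.7/0.08 = 81.01
Contaminant velocity v_c = v/R = 1.730/81.01 = 0.02136 m/d
t = L/v_c = 2180/0.02136 = 102100 d
   = 102100/365 = 280 yr

280 years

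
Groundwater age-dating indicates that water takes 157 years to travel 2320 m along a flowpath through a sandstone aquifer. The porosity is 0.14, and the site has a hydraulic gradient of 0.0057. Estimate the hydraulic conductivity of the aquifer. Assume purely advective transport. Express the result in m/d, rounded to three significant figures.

t = 157 years = 57310 d
v = L / t = 2320 / 57310 = 0.04049 m/d
K = v · n / i = 0.04049 × 0.14 / 0.0057 = 0.994 m/d

0.994 m/d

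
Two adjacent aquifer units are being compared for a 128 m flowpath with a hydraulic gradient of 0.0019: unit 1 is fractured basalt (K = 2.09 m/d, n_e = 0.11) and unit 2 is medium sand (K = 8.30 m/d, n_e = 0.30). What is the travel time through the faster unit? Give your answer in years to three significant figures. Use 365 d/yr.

Unit 1 (fractured basalt): v = 2.09×0.0019/0.11 = 0.03610 m/d, t = 128/0.03610 = 3546 d
Unit 2 (medium sand): v = 8.30×0.0019/0.30 = 0.05257 m/d, t = 128/0.05257 = 2435 d
Faster: 2435 d / 365 = 6.67 yr

6.67 years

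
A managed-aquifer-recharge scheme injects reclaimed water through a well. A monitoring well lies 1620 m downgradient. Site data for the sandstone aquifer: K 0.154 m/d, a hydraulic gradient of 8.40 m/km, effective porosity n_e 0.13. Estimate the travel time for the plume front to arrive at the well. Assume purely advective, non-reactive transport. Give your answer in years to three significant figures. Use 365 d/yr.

Darcy flux q = K·i = 0.154 × 0.0084 = 0.001294 m/d
v_s = q/n_e = 0.001294/0.13 = 0.009951 m/d
t = L / v = 1620 / 0.009951 = 162800 d
   = 162800 / 365 = 446 yr

446 years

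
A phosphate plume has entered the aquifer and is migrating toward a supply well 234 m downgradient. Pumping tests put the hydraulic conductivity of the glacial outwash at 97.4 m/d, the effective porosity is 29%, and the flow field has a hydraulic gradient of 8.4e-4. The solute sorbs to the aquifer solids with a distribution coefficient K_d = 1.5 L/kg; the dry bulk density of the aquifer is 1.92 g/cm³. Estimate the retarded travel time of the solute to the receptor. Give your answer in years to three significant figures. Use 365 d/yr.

Specific discharge q = 97.4 × 8.4e-4 = 0.08182 m/d
Average linear velocity = 0.08182 / 0.29 = 0.2821 m/d
Retardation R = 1 + ρ_b·K_d/n = 1 + 1.92×1.5/0.29 = 10.93
Contaminant velocity v_c = v/R = 0.2821/10.93 = 0.02581 m/d
t = L/v_c = 234/0.02581 = 9066 d
   = 9066/365 = 24.8 yr

24.8 years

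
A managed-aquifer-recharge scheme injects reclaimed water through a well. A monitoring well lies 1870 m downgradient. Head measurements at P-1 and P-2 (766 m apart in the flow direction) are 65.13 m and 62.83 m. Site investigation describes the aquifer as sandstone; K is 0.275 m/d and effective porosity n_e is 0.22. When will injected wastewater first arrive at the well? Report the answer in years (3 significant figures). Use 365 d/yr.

Hydraulic gradient i = (65.13 − 62.83) / 766 = 2.30 / 766 = 0.003003
q = Ki = 0.275 × 0.003003 = 8.257e-4 m/d
v = Ki/n = 0.275·0.003003/0.22 = 0.003753 m/d
t = L / v = 1870 / 0.003753 = 498200 d
   = 498200 / 365 = 1370 yr

1370 years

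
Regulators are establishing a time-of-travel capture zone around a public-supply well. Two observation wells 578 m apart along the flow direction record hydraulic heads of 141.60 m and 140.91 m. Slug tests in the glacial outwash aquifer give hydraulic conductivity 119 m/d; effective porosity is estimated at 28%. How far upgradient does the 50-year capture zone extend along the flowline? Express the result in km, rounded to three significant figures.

Hydraulic gradient i = (141.60 − 140.91) / 578 = 0.69 / 578 = 0.001194
q = Ki = 119 × 0.001194 = 0.1421 m/d
v_s = q/n_e = 0.1421/0.28 = 0.5074 m/d
T = 50 yr × 365 = 18250 d
L = v × T = 0.5074 × 18250 = 9259 m
   = 9.26 km

9.26 km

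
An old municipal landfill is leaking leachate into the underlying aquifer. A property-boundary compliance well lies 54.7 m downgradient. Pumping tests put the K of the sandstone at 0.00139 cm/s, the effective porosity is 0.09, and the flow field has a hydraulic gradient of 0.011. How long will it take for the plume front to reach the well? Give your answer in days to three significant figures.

K = 0.00139 cm/s × 864 = 1.201 m/d
q = Ki = 1.201 × 0.011 = 0.01321 m/d
Average linear velocity = 0.01321 / 0.09 = 0.1468 m/d
t = L / v = 54.7 / 0.1468 = 372.7 d

373 days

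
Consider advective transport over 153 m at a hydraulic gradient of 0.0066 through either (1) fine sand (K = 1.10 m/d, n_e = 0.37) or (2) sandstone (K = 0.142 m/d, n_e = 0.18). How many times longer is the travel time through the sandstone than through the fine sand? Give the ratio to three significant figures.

Unit 1 (fine sand): v = 1.10×0.0066/0.37 = 0.01962 m/d, t = 153/0.01962 = 7798 d
Unit 2 (sandstone): v = 0.142×0.0066/0.18 = 0.005207 m/d, t = 153/0.005207 = 29390 d
t(sandstone) / t(fine sand) = 29390/7798 = 3.77

3.77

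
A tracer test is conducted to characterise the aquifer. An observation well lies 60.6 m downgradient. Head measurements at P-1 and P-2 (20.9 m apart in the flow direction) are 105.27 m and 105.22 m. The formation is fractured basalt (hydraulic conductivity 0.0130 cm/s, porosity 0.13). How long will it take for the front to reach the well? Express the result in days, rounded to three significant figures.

Hydraulic gradient i = (105.27 − 105.22) / 20.9 = 0.05 / 20.9 = 0.002392
K = 0.0130 cm/s × 864 = 11.23 m/d
Specific discharge q = 11.23 × 0.002392 = 0.02687 m/d
v_s = q/n_e = 0.02687/0.13 = 0.2067 m/d
t = L / v = 60.6 / 0.2067 = 293.2 d

293 days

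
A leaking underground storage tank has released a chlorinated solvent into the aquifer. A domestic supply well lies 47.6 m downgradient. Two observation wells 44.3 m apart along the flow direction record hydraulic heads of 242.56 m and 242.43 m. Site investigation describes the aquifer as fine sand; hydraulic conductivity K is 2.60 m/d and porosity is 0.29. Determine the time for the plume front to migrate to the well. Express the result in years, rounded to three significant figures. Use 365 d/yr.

Hydraulic gradient i = (242.56 − 242.43) / 44.3 = 0.13 / 44.3 = 0.002935
Specific discharge q = 2.60 × 0.002935 = 0.007630 m/d
Seepage velocity v = q / n = 0.007630 / 0.29 = 0.02631 m/d
t = L / v = 47.6 / 0.02631 = 1809 d
   = 1809 / 365 = 4.96 yr

4.96 years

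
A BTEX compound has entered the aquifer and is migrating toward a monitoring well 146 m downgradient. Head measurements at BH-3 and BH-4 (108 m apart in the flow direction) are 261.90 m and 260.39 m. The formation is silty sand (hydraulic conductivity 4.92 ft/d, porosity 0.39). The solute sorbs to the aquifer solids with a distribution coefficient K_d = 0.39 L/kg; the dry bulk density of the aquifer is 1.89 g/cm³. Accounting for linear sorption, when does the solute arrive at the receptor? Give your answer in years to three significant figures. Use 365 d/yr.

21.5 years

Hydraulic gradient i = (261.90 − 260.39) / 108 = 1.51 / 108 = 0.01398
K = 4.92 ft/d × 0.3048 = 1.500 m/d
Darcy flux q = K·i = 1.500 × 0.01398 = 0.02097 m/d
v = Ki/n = 1.500·0.01398/0.39 = 0.05376 m/d
Retardation R = 1 + ρ_b·K_d/n = 1 + 1.89×0.39/0.39 = 2.890
Contaminant velocity v_c = v/R = 0.05376/2.890 = 0.01860 m/d
t = L/v_c = 146/0.01860 = 7848 d
   = 7848/365 = 21.5 yr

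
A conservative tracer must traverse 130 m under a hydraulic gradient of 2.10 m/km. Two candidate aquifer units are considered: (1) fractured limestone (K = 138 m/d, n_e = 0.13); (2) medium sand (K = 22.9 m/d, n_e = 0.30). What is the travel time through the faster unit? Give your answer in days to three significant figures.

58.3 days

Unit 1 (fractured limestone): v = 138×0.0021/0.13 = 2.229 m/d, t = 130/2.229 = 58.32 d
Unit 2 (medium sand): v = 22.9×0.0021/0.30 = 0.1603 m/d, t = 130/0.1603 = 811.0 d
Faster unit: t = 58.3 d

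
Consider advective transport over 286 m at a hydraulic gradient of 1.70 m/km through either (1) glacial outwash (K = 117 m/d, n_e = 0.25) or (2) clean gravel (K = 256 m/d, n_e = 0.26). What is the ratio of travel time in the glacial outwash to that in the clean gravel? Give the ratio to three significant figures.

Unit 1 (glacial outwash): v = 117×0.0017/0.25 = 0.7956 m/d, t = 286/0.7956 = 359.5 d
Unit 2 (clean gravel): v = 256×0.0017/0.26 = 1.674 m/d, t = 286/1.674 = 170.9 d
t(glacial outwash) / t(clean gravel) = 359.5/170.9 = 2.10

2.10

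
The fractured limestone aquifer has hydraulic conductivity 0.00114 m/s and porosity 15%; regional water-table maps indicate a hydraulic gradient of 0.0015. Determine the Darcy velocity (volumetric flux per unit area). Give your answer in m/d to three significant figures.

K = 0.00114 m/s × 86400 s/d = 98.50 m/d
q = Ki = 98.50 × 0.0015 = 0.1477 m/d

0.148 m/d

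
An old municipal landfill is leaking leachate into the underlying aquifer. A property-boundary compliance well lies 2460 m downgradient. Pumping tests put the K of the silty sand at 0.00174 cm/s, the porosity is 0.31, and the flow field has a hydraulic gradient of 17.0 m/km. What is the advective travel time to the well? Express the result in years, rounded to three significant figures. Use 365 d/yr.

81.8 years

K = 0.00174 cm/s × 864 = 1.503 m/d
Darcy flux q = K·i = 1.503 × 0.017 = 0.02556 m/d
Seepage velocity v = q / n = 0.02556 / 0.31 = 0.08244 m/d
t = L / v = 2460 / 0.08244 = 29840 d
   = 29840 / 365 = 81.8 yr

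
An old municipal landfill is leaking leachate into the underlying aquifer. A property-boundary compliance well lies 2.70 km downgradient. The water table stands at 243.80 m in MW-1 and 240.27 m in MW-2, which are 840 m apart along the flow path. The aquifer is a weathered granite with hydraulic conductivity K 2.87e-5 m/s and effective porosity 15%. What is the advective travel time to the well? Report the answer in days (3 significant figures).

38900 days

Hydraulic gradient i = (243.80 − 240.27) / 840 = 3.53 / 840 = 0.004202
K = 2.87e-5 m/s × 86400 s/d = 2.480 m/d
Darcy flux q = K·i = 2.480 × 0.004202 = 0.01042 m/d
v_s = q/n_e = 0.01042/0.15 = 0.06947 m/d
L = 2.70 km = 2700 m
t = L / v = 2700 / 0.06947 = 38870 d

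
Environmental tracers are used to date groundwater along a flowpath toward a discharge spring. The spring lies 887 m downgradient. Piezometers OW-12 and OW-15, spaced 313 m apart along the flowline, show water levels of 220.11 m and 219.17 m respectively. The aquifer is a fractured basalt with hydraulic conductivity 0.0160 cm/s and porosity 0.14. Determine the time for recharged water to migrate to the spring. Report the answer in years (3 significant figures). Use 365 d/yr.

8.19 years

Hydraulic gradient i = (220.11 − 219.17) / 313 = 0.94 / 313 = 0.003003
K = 0.0160 cm/s × 864 = 13.82 m/d
Darcy flux q = K·i = 13.82 × 0.003003 = 0.04152 m/d
v_s = q/n_e = 0.04152/0.14 = 0.2965 m/d
t = L / v = 887 / 0.2965 = 2991 d
   = 2991 / 365 = 8.19 yr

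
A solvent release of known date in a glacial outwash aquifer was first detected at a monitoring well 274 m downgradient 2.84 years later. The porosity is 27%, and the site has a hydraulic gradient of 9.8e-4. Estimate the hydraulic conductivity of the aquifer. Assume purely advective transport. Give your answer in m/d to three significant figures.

t = 2.84 years = 1037 d
v = L / t = 274 / 1037 = 0.2643 m/d
K = v · n / i = 0.2643 × 0.27 / 9.8e-4 = 72.8 m/d

72.8 m/d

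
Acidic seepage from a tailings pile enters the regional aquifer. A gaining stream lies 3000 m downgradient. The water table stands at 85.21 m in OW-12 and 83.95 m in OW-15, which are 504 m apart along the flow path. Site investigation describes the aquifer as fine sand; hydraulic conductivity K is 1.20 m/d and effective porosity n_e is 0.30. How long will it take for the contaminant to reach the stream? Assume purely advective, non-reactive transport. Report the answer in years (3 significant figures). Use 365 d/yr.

822 years

Hydraulic gradient i = (85.21 − 83.95) / 504 = 1.26 / 504 = 0.002500
Darcy flux q = K·i = 1.20 × 0.002500 = 0.003000 m/d
Seepage velocity v = q / n = 0.003000 / 0.30 = 0.01000 m/d
t = L / v = 3000 / 0.01000 = 300000 d
   = 300000 / 365 = 822 yr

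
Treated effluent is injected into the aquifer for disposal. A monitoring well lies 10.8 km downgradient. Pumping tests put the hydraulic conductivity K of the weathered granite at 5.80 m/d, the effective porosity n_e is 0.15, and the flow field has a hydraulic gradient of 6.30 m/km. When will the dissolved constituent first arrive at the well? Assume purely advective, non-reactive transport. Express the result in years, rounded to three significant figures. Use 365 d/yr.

Specific discharge q = 5.80 × 0.0063 = 0.03654 m/d
v_s = q/n_e = 0.03654/0.15 = 0.2436 m/d
L = 10.8 km = 10800 m
t = L / v = 10800 / 0.2436 = 44330 d
   = 44330 / 365 = 121 yr

121 years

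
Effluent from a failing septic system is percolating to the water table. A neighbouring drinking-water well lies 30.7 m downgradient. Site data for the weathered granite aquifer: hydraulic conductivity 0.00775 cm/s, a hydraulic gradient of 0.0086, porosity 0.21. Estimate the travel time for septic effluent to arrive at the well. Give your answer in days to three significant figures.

K = 0.00775 cm/s × 864 = 6.696 m/d
Specific discharge q = 6.696 × 0.0086 = 0.05759 m/d
v = Ki/n = 6.696·0.0086/0.21 = 0.2742 m/d
t = L / v = 30.7 / 0.2742 = 112.0 d

112 days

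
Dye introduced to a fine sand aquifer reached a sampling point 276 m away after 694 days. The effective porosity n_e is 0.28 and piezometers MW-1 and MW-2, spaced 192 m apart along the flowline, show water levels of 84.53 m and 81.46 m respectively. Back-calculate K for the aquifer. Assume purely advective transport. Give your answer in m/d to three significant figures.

Hydraulic gradient i = (84.53 − 81.46) / 192 = 3.07 / 192 = 0.01599
v = L / t = 276 / 694 = 0.3977 m/d
K = v · n / i = 0.3977 × 0.28 / 0.01599 = 6.96 m/d

6.96 m/d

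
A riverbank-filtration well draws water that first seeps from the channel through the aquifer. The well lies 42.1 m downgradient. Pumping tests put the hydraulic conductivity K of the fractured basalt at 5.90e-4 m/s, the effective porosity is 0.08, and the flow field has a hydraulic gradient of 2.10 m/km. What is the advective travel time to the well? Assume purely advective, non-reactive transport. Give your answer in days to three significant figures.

K = 5.90e-4 m/s × 86400 s/d = 50.98 m/d
q = Ki = 50.98 × 0.0021 = 0.1070 m/d
Average linear velocity = 0.1070 / 0.08 = 1.338 m/d
t = L / v = 42.1 / 1.338 = 31.46 d

31.5 days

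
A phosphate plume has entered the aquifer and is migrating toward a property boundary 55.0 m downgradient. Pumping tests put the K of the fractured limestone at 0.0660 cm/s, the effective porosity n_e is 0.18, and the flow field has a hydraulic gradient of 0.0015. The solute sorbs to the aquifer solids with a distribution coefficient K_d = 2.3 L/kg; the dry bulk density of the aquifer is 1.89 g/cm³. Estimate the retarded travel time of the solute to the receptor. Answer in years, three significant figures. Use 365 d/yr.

K = 0.0660 cm/s × 864 = 57.02 m/d
Darcy flux q = K·i = 57.02 × 0.0015 = 0.08554 m/d
v = Ki/n = 57.02·0.0015/0.18 = 0.4752 m/d
Retardation R = 1 + ρ_b·K_d/n = 1 + 1.89×2.3/0.18 = 25.15
Contaminant velocity v_c = v/R = 0.4752/25.15 = 0.01889 m/d
t = L/v_c = 55.0/0.01889 = 2911 d
   = 2911/365 = 7.98 yr

7.98 years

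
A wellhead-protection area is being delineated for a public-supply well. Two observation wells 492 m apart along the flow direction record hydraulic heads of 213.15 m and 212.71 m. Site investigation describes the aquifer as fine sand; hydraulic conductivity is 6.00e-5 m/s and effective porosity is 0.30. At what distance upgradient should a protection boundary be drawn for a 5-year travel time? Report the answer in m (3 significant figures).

28.2 m

Hydraulic gradient i = (213.15 − 212.71) / 492 = 0.44 / 492 = 8.943e-4
K = 6.00e-5 m/s × 86400 s/d = 5.184 m/d
q = Ki = 5.184 × 8.943e-4 = 0.004636 m/d
Average linear velocity = 0.004636 / 0.30 = 0.01545 m/d
T = 5 yr × 365 = 1825 d
L = v × T = 0.01545 × 1825 = 28.20 m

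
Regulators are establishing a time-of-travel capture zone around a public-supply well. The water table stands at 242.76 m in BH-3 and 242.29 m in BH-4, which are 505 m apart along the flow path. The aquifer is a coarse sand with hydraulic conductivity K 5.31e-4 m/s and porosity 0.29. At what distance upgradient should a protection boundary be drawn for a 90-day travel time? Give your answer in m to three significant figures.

Hydraulic gradient i = (242.76 − 242.29) / 505 = 0.47 / 505 = 9.307e-4
K = 5.31e-4 m/s × 86400 s/d = 45.88 m/d
q = Ki = 45.88 × 9.307e-4 = 0.04270 m/d
v_s = q/n_e = 0.04270/0.29 = 0.1472 m/d
L = v × T = 0.1472 × 90 = 13.25 m

13.3 m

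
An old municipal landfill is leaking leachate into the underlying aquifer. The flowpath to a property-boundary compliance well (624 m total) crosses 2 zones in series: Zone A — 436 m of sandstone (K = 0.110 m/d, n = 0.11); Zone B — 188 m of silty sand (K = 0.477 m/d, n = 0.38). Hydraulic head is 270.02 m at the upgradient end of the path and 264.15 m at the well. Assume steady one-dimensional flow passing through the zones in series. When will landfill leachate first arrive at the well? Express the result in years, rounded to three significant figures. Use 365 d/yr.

243 years

Total head drop ΔH = 270.02 − 264.15 = 5.87 m
Steady 1-D flow in series ⇒ the Darcy flux q is identical in every zone and the zone head losses add (resistances L/K in series).
Σ(L/K) = 436/0.110 + 188/0.477 = 3964 + 394.1 = 4358 d
q = ΔH / Σ(L/K) = 5.87 / 4358 = 0.001347 m/d (same in every zone)
Zone A: v = q/n = 0.001347/0.11 = 0.01225 m/d → t_A = 436/0.01225 = 35600 d
Zone B: v = q/n = 0.001347/0.38 = 0.003545 m/d → t_B = 188/0.003545 = 53040 d
Total t = 35600 + 53040 = 88640 d
   = 88640 / 365 = 243 yr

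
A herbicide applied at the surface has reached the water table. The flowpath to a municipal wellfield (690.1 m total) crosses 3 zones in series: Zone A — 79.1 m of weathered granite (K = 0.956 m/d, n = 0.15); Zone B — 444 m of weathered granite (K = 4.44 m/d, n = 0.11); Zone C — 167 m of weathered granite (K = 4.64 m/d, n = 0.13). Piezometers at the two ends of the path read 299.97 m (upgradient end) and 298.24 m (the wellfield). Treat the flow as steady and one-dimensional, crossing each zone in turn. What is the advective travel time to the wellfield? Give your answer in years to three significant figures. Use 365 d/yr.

Total head drop ΔH = 299.97 − 298.24 = 1.73 m
Continuity: the same q passes through each zone, so ΔH = q·Σ(L_j/K_j) — the zones act as resistances in series.
Σ(L/K) = 79.1/0.956 + 444/4.44 + 167/4.64 = 82.74 + 100.0 + 35.99 = 218.7 d
q = ΔH / Σ(L/K) = 1.73 / 218.7 = 0.007909 m/d (same in every zone)
Zone A: v = q/n = 0.007909/0.15 = 0.05273 m/d → t_A = 79.1/0.05273 = 1500 d
Zone B: v = q/n = 0.007909/0.11 = 0.07190 m/d → t_B = 444/0.07190 = 6175 d
Zone C: v = q/n = 0.007909/0.13 = 0.06084 m/d → t_C = 167/0.06084 = 2745 d
Total t = 1500 + 6175 + 2745 = 10420 d
   = 10420 / 365 = 28.5 yr

28.5 years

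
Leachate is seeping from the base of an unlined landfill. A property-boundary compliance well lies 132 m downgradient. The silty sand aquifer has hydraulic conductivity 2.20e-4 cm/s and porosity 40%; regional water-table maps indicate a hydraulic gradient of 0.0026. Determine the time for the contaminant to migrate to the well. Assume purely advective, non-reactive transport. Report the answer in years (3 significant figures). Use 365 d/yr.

K = 2.20e-4 cm/s × 864 = 0.1901 m/d
Darcy flux q = K·i = 0.1901 × 0.0026 = 4.942e-4 m/d
Seepage velocity v = q / n = 4.942e-4 / 0.40 = 0.001236 m/d
t = L / v = 132 / 0.001236 = 106800 d
   = 106800 / 365 = 293 yr

293 years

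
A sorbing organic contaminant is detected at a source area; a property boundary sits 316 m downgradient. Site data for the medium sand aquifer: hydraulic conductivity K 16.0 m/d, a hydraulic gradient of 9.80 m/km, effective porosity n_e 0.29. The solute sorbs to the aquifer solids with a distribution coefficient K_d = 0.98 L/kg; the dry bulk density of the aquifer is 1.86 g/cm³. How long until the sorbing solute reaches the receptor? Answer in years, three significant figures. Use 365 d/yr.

11.7 years

q = Ki = 16.0 × 0.0098 = 0.1568 m/d
v_s = q/n_e = 0.1568/0.29 = 0.5407 m/d
Retardation R = 1 + ρ_b·K_d/n = 1 + 1.86×0.98/0.29 = 7.286
Contaminant velocity v_c = v/R = 0.5407/7.286 = 0.07421 m/d
t = L/v_c = 316/0.07421 = 4258 d
   = 4258/365 = 11.7 yr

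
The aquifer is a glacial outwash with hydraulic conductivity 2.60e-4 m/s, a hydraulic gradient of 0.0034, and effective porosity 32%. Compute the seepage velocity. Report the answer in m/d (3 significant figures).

0.239 m/d

K = 2.60e-4 m/s × 86400 s/d = 22.46 m/d
Darcy flux q = K·i = 22.46 × 0.0034 = 0.07638 m/d
v = Ki/n = 22.46·0.0034/0.32 = 0.2387 m/d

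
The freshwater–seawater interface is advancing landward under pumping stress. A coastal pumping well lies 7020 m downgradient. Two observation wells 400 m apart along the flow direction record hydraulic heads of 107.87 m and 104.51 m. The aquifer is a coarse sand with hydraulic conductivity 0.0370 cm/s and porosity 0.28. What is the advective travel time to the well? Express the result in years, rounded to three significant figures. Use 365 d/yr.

20.1 years

Hydraulic gradient i = (107.87 − 104.51) / 400 = 3.36 / 400 = 0.008400
K = 0.0370 cm/s × 864 = 31.97 m/d
q = Ki = 31.97 × 0.008400 = 0.2685 m/d
v_s = q/n_e = 0.2685/0.28 = 0.9590 m/d
t = L / v = 7020 / 0.9590 = 7320 d
   = 7320 / 365 = 20.1 yr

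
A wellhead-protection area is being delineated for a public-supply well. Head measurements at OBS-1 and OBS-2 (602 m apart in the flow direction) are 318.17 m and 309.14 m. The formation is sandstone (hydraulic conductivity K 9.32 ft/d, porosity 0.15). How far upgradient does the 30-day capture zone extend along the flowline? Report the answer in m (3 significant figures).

8.52 m

Hydraulic gradient i = (318.17 − 309.14) / 602 = 9.03 / 602 = 0.01500
K = 9.32 ft/d × 0.3048 = 2.841 m/d
Specific discharge q = 2.841 × 0.01500 = 0.04261 m/d
Seepage velocity v = q / n = 0.04261 / 0.15 = 0.2841 m/d
L = v × T = 0.2841 × 30 = 8.522 m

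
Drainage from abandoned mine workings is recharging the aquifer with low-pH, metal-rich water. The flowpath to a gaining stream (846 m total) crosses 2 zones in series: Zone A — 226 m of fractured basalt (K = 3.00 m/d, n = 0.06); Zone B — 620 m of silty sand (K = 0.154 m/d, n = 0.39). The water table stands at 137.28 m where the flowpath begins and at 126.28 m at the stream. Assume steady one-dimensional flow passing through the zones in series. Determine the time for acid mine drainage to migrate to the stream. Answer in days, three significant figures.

95200 days

Total head drop ΔH = 137.28 − 126.28 = 11.00 m
Continuity: the same q passes through each zone, so ΔH = q·Σ(L_j/K_j) — the zones act as resistances in series.
Σ(L/K) = 226/3.00 + 620/0.154 = 75.33 + 4026 = 4101 d
q = ΔH / Σ(L/K) = 11.00 / 4101 = 0.002682 m/d (same in every zone)
Zone A: v = q/n = 0.002682/0.06 = 0.04470 m/d → t_A = 226/0.04470 = 5056 d
Zone B: v = q/n = 0.002682/0.39 = 0.006877 m/d → t_B = 620/0.006877 = 90150 d
Total t = 5056 + 90150 = 95210 d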